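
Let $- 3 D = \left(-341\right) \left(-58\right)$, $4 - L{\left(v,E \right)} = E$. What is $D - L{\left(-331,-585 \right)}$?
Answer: $- \frac{21545}{3} \approx -7181.7$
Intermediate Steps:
$L{\left(v,E \right)} = 4 - E$
$D = - \frac{19778}{3}$ ($D = - \frac{\left(-341\right) \left(-58\right)}{3} = \left(- \frac{1}{3}\right) 19778 = - \frac{19778}{3} \approx -6592.7$)
$D - L{\left(-331,-585 \right)} = - \frac{19778}{3} - \left(4 - -585\right) = - \frac{19778}{3} - \left(4 + 585\right) = - \frac{19778}{3} - 589 = - \frac{21545}{3}$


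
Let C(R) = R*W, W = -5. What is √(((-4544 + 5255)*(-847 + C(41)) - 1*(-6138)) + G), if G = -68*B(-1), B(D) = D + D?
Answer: I*√741698 ≈ 861.22*I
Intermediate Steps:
C(R) = -5*R (C(R) = R*(-5) = -5*R)
B(D) = 2*D
G = 136 (G = -136*(-1) = -68*(-2) = 136)
√(((-4544 + 5255)*(-847 + C(41)) - 1*(-6138)) + G) = √(((-4544 + 5255)*(-847 - 5*41) - 1*(-6138)) + 136) = √((711*(-847 - 205) + 6138) + 136) = √((711*(-1052) + 6138) + 136) = √((-747972 + 6138) + 136) = √(-741834 + 136) = √(-741698) = I*√741698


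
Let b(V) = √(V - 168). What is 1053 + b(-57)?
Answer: 1053 + 15*I ≈ 1053.0 + 15.0*I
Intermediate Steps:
b(V) = √(-168 + V)
1053 + b(-57) = 1053 + √(-168 - 57) = 1053 + √(-225) = 1053 + 15*I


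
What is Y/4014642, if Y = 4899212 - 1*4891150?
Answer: 4031/2007321 ≈ 0.0020081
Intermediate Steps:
Y = 8062 (Y = 4899212 - 4891150 = 8062)
Y/4014642 = 8062/4014642 = 8062*(1/4014642) = 4031/2007321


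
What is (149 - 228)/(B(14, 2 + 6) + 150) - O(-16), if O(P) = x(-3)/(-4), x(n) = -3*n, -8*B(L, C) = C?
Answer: 1025/596 ≈ 1.7198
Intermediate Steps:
B(L, C) = -C/8
O(P) = -9/4 (O(P) = -3*(-3)/(-4) = 9*(-1/4) = -9/4)
(149 - 228)/(B(14, 2 + 6) + 150) - O(-16) = (149 - 228)/(-(2 + 6)/8 + 150) - 1*(-9/4) = -79/(-1/8*8 + 150) + 9/4 = -79/(-1 + 150) + 9/4 = -79/149 + 9/4 = 1025/596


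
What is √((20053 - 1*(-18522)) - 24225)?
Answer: 5*√574 ≈ 119.79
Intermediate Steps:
√((20053 - 1*(-18522)) - 24225) = √((20053 + 18522) - 24225) = √(38575 - 24225) = √14350 = 5*√574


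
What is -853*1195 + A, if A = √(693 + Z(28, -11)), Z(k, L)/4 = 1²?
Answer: -1019335 + √697 ≈ -1.0193e+6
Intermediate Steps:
Z(k, L) = 4 (Z(k, L) = 4*1² = 4*1 = 4)
A = √697 (A = √(693 + 4) = √697 ≈ 26.401)
-853*1195 + A = -853*1195 + √697 = -1019335 + √697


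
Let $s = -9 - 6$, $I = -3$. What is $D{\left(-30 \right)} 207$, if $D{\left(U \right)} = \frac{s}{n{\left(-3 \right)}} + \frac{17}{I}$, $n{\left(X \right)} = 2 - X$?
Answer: $-1794$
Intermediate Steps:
$s = -15$
$D{\left(U \right)} = - \frac{26}{3}$ ($D{\left(U \right)} = - \frac{15}{2 - -3} + \frac{17}{-3} = - \frac{15}{2 + 3} + 17 \left(- \frac{1}{3}\right) = - \frac{15}{5} - \frac{17}{3} = \left(-15\right) \frac{1}{5} - \frac{17}{3} = -3 - \frac{17}{3} = - \frac{26}{3}$)
$D{\left(-30 \right)} 207 = \left(- \frac{26}{3}\right) 207 = -1794$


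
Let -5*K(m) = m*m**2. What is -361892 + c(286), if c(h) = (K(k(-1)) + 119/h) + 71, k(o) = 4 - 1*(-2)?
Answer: -517465211/1430 ≈ -3.6186e+5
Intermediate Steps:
k(o) = 6 (k(o) = 4 + 2 = 6)
K(m) = -m**3/5 (K(m) = -m*m**2/5 = -m**3/5)
c(h) = 139/5 + 119/h (c(h) = (-1/5*6**3 + 119/h) + 71 = (-1/5*216 + 119/h) + 71 = (-216/5 + 119/h) + 71 = 139/5 + 119/h)
-361892 + c(286) = -361892 + (139/5 + 119/286) = -361892 + 40349/1430 = -517465211/1430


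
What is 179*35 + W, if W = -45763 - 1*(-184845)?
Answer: 145347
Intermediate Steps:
W = 139082 (W = -45763 + 184845 = 139082)
179*35 + W = 179*35 + 139082 = 6265 + 139082 = 145347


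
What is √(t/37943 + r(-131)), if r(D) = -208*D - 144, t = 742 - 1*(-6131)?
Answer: √39021110315135/37943 ≈ 164.63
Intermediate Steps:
t = 6873 (t = 742 + 6131 = 6873)
r(D) = -144 - 208*D
√(t/37943 + r(-131)) = √(6873/37943 + (-144 - 208*(-131))) = √(6873*(1/37943) + (-144 + 27248)) = √(6873/37943 + 27104) = √(1028413945/37943) = √39021110315135/37943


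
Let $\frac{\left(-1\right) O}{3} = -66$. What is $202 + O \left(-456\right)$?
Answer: $-90086$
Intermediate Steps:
$O = 198$ ($O = \left(-3\right) \left(-66\right) = 198$)
$202 + O \left(-456\right) = 202 + 198 \left(-456\right) = 202 - 90288 = -90086$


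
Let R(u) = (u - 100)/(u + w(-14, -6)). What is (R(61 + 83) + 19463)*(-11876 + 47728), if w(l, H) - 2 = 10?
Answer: 27214105936/39 ≈ 6.9780e+8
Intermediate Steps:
w(l, H) = 12 (w(l, H) = 2 + 10 = 12)
R(u) = (-100 + u)/(12 + u) (R(u) = (u - 100)/(u + 12) = (-100 + u)/(12 + u))
(R(61 + 83) + 19463)*(-11876 + 47728) = ((-100 + (61 + 83))/(12 + (61 + 83)) + 19463)*(-11876 + 47728) = ((-100 + 144)/(12 + 144) + 19463)*35852 = (44/156 + 19463)*35852 = ((1/156)*44 + 19463)*35852 = (11/39 + 19463)*35852 = (759068/39)*35852 = 27214105936/39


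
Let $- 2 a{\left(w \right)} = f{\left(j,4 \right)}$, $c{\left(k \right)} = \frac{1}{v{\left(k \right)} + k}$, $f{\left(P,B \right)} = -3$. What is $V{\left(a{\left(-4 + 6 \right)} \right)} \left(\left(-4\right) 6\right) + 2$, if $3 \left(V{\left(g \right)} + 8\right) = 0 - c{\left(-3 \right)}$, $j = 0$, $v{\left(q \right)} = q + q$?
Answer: $\frac{1738}{9} \approx 193.11$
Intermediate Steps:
$v{\left(q \right)} = 2 q$
$c{\left(k \right)} = \frac{1}{3 k}$ ($c{\left(k \right)} = \frac{1}{2 k + k} = \frac{1}{3 k}$)
$a{\left(w \right)} = \frac{3}{2}$ ($a{\left(w \right)} = \left(- \frac{1}{2}\right) \left(-3\right) = \frac{3}{2}$)
$V{\left(g \right)} = - \frac{215}{27}$ ($V{\left(g \right)} = -8 + \frac{0 - \frac{1}{3 \left(-3\right)}}{3} = -8 + \frac{0 - \frac{1}{3} \left(- \frac{1}{3}\right)}{3} = -8 + \frac{0 - - \frac{1}{9}}{3} = -8 + \frac{0 + \frac{1}{9}}{3} = -8 + \frac{1}{3} \cdot \frac{1}{9} = -8 + \frac{1}{27} = - \frac{215}{27}$)
$V{\left(a{\left(-4 + 6 \right)} \right)} \left(\left(-4\right) 6\right) + 2 = - \frac{215 \left(\left(-4\right) 6\right)}{27} + 2 = \left(- \frac{215}{27}\right) \left(-24\right) + 2 = \frac{1720}{9} + 2 = \frac{1738}{9}$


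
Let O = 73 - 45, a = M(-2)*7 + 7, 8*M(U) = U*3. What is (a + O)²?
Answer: 14161/16 ≈ 885.06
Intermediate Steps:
M(U) = 3*U/8 (M(U) = (U*3)/8 = (3*U)/8 = 3*U/8)
a = 7/4 (a = ((3/8)*(-2))*7 + 7 = -¾*7 + 7 = -21/4 + 7 = 7/4 ≈ 1.7500)
O = 28
(a + O)² = (7/4 + 28)² = (119/4)² = 14161/16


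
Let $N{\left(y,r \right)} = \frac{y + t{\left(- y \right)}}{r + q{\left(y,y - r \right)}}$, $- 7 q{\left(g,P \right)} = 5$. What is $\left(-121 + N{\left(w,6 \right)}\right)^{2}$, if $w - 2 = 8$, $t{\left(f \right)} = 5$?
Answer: $\frac{19114384}{1369} \approx 13962.0$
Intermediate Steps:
$q{\left(g,P \right)} = - \frac{5}{7}$ ($q{\left(g,P \right)} = \left(- \frac{1}{7}\right) 5 = - \frac{5}{7}$)
$w = 10$ ($w = 2 + 8 = 10$)
$N{\left(y,r \right)} = \frac{5 + y}{- \frac{5}{7} + r}$ ($N{\left(y,r \right)} = \frac{y + 5}{r - \frac{5}{7}} = \frac{5 + y}{- \frac{5}{7} + r}$)
$\left(-121 + N{\left(w,6 \right)}\right)^{2} = \left(-121 + \frac{7 \left(5 + 10\right)}{-5 + 7 \cdot 6}\right)^{2} = \left(-121 + 7 \frac{1}{-5 + 42} \cdot 15\right)^{2} = \left(-121 + 7 \cdot \frac{1}{37} \cdot 15\right)^{2} = \left(-121 + \frac{105}{37}\right)^{2} = \left(- \frac{4372}{37}\right)^{2} = \frac{19114384}{1369}$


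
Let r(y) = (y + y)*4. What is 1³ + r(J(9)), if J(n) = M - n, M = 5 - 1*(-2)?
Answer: -15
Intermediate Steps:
M = 7 (M = 5 + 2 = 7)
J(n) = 7 - n
r(y) = 8*y (r(y) = (2*y)*4 = 8*y)
1³ + r(J(9)) = 1³ + 8*(7 - 1*9) = 1 + 8*(7 - 9) = 1 + 8*(-2) = 1 - 16 = -15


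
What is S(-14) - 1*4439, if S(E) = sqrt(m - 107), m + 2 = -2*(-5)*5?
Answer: -4439 + I*sqrt(59) ≈ -4439.0 + 7.6811*I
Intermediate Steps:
m = 48 (m = -2 - 2*(-5)*5 = -2 + 10*5 = -2 + 50 = 48)
S(E) = I*sqrt(59) (S(E) = sqrt(48 - 107) = sqrt(-59) = I*sqrt(59))
S(-14) - 1*4439 = I*sqrt(59) - 1*4439 = I*sqrt(59) - 4439 = -4439 + I*sqrt(59)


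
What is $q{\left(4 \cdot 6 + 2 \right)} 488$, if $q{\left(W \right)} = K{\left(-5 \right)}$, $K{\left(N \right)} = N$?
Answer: $-2440$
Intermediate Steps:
$q{\left(W \right)} = -5$
$q{\left(4 \cdot 6 + 2 \right)} 488 = \left(-5\right) 488 = -2440$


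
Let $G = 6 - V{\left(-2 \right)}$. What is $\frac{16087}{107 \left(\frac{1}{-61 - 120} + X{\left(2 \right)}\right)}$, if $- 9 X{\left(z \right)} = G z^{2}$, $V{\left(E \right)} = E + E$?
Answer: $- \frac{26205723}{775643} \approx -33.786$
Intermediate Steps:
$V{\left(E \right)} = 2 E$
$G = 10$ ($G = 6 - 2 \left(-2\right) = 6 - -4 = 6 + 4 = 10$)
$X{\left(z \right)} = - \frac{10 z^{2}}{9}$
$\frac{16087}{107 \left(\frac{1}{-61 - 120} + X{\left(2 \right)}\right)} = \frac{16087}{107 \left(\frac{1}{-61 - 120} - \frac{10 \cdot 2^{2}}{9}\right)} = \frac{16087}{107 \left(\frac{1}{-181} - \frac{40}{9}\right)} = \frac{16087}{107 \left(- \frac{1}{181} - \frac{40}{9}\right)} = \frac{16087}{107 \left(- \frac{7249}{1629}\right)} = \frac{16087}{- \frac{775643}{1629}} = 16087 \left(- \frac{1629}{775643}\right) = - \frac{26205723}{775643}$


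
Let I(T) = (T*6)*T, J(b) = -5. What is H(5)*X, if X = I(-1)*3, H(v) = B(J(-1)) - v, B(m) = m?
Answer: -180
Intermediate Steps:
I(T) = 6*T² (I(T) = (6*T)*T = 6*T²)
H(v) = -5 - v
X = 18 (X = (6*(-1)²)*3 = (6*1)*3 = 6*3 = 18)
H(5)*X = (-5 - 1*5)*18 = (-5 - 5)*18 = -10*18 = -180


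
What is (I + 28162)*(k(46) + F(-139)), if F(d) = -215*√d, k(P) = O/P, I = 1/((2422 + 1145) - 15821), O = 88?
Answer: 690194294/12811 - 74195886605*I*√139/12254 ≈ 53875.0 - 7.1385e+7*I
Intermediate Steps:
I = -1/12254 (I = 1/(3567 - 15821) = 1/(-12254) = -1/12254 ≈ -8.1606e-5)
k(P) = 88/P
(I + 28162)*(k(46) + F(-139)) = (-1/12254 + 28162)*(88/46 - 215*I*√139) = 345097147*(88*(1/46) - 215*I*√139)/12254 = 345097147*(44/23 - 215*I*√139)/12254 = 690194294/12811 - 74195886605*I*√139/12254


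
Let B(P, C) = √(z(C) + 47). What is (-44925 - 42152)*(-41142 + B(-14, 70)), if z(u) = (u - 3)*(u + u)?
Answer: 3582521934 - 87077*√9427 ≈ 3.5741e+9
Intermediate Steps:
z(u) = 2*u*(-3 + u) (z(u) = (-3 + u)*(2*u) = 2*u*(-3 + u))
B(P, C) = √(47 + 2*C*(-3 + C)) (B(P, C) = √(2*C*(-3 + C) + 47) = √(47 + 2*C*(-3 + C)))
(-44925 - 42152)*(-41142 + B(-14, 70)) = (-44925 - 42152)*(-41142 + √(47 + 2*70*(-3 + 70))) = -87077*(-41142 + √(47 + 2*70*67)) = -87077*(-41142 + √(47 + 9380)) = -87077*(-41142 + √9427) = 3582521934 - 87077*√9427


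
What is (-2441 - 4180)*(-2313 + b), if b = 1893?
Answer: 2780820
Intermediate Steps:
(-2441 - 4180)*(-2313 + b) = (-2441 - 4180)*(-2313 + 1893) = -6621*(-420) = 2780820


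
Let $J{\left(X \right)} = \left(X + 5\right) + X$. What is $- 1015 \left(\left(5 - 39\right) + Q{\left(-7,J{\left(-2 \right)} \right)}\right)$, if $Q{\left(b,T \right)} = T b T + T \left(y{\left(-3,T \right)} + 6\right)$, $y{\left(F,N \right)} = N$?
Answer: $34510$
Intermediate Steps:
$J{\left(X \right)} = 5 + 2 X$ ($J{\left(X \right)} = \left(5 + X\right) + X = 5 + 2 X$)
$Q{\left(b,T \right)} = T \left(6 + T\right) + b T^{2}$ ($Q{\left(b,T \right)} = T b T + T \left(T + 6\right) = b T^{2} + T \left(6 + T\right) = T \left(6 + T\right) + b T^{2}$)
$- 1015 \left(\left(5 - 39\right) + Q{\left(-7,J{\left(-2 \right)} \right)}\right) = - 1015 \left(\left(5 - 39\right) + \left(5 + 2 \left(-2\right)\right) \left(6 + \left(5 + 2 \left(-2\right)\right) + \left(5 + 2 \left(-2\right)\right) \left(-7\right)\right)\right) = - 1015 \left(-34 + \left(5 - 4\right) \left(6 + \left(5 - 4\right) + \left(5 - 4\right) \left(-7\right)\right)\right) = - 1015 \left(-34 + 1 \left(6 + 1 + 1 \left(-7\right)\right)\right) = - 1015 \left(-34 + 1 \left(6 + 1 - 7\right)\right) = - 1015 \left(-34 + 1 \cdot 0\right) = - 1015 \left(-34 + 0\right) = \left(-1015\right) \left(-34\right) = 34510$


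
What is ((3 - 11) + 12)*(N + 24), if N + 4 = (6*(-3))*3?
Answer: -136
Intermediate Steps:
N = -58 (N = -4 + (6*(-3))*3 = -4 - 18*3 = -4 - 54 = -58)
((3 - 11) + 12)*(N + 24) = ((3 - 11) + 12)*(-58 + 24) = (-8 + 12)*(-34) = 4*(-34) = -136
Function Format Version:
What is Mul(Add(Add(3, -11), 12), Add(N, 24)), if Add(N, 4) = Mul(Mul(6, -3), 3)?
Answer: -136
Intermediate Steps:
N = -58 (N = Add(-4, Mul(Mul(6, -3), 3)) = Add(-4, Mul(-18, 3)) = Add(-4, -54) = -58)
Mul(Add(Add(3, -11), 12), Add(N, 24)) = Mul(Add(Add(3, -11), 12), Add(-58, 24)) = Mul(Add(-8, 12), -34) = Mul(4, -34) = -136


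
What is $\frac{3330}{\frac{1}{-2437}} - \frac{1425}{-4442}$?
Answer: $- \frac{36047761395}{4442} \approx -8.1152 \cdot 10^{6}$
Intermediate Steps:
$\frac{3330}{\frac{1}{-2437}} - \frac{1425}{-4442} = \frac{3330}{- \frac{1}{2437}} - - \frac{1425}{4442} = 3330 \left(-2437\right) + \frac{1425}{4442} = -8115210 + \frac{1425}{4442} = - \frac{36047761395}{4442}$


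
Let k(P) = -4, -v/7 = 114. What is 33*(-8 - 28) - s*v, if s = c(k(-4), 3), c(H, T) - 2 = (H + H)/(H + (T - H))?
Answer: -1720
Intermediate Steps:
v = -798 (v = -7*114 = -798)
c(H, T) = 2 + 2*H/T (c(H, T) = 2 + (H + H)/(H + (T - H)) = 2 + (2*H)/T = 2 + 2*H/T)
s = -⅔ (s = 2 + 2*(-4)/3 = 2 + 2*(-4)*(⅓) = 2 - 8/3 = -⅔ ≈ -0.66667)
33*(-8 - 28) - s*v = 33*(-8 - 28) - (-2)*(-798)/3 = 33*(-36) - 1*532 = -1188 - 532 = -1720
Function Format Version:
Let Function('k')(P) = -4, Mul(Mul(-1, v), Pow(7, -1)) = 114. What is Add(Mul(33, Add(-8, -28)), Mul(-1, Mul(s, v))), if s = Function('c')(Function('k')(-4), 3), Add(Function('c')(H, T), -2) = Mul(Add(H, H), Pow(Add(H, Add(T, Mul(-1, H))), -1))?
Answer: -1720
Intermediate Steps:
v = -798 (v = Mul(-7, 114) = -798)
Function('c')(H, T) = Add(2, Mul(2, H, Pow(T, -1))) (Function('c')(H, T) = Add(2, Mul(Add(H, H), Pow(Add(H, Add(T, Mul(-1, H))), -1))) = Add(2, Mul(Mul(2, H), Pow(T, -1))) = Add(2, Mul(2, H, Pow(T, -1))))
s = Rational(-2, 3) (s = Add(2, Mul(2, -4, Pow(3, -1))) = Add(2, Mul(2, -4, Rational(1, 3))) = Add(2, Rational(-8, 3)) = Rational(-2, 3) ≈ -0.66667)
Add(Mul(33, Add(-8, -28)), Mul(-1, Mul(s, v))) = Add(Mul(33, Add(-8, -28)), Mul(-1, Mul(Rational(-2, 3), -798))) = Add(Mul(33, -36), Mul(-1, 532)) = Add(-1188, -532) = -1720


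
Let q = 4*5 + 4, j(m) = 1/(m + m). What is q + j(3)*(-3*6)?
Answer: 21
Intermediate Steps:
j(m) = 1/(2*m)
q = 24 (q = 20 + 4 = 24)
q + j(3)*(-3*6) = 24 + ((½)/3)*(-3*6) = 24 + ((½)*(⅓))*(-18) = 24 + (⅙)*(-18) = 24 - 3 = 21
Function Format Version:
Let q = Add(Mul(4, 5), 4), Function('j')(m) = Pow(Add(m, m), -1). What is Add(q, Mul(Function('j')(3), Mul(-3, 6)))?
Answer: 21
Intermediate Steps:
Function('j')(m) = Mul(Rational(1, 2), Pow(m, -1)) (Function('j')(m) = Pow(Mul(2, m), -1) = Mul(Rational(1, 2), Pow(m, -1)))
q = 24 (q = Add(20, 4) = 24)
Add(q, Mul(Function('j')(3), Mul(-3, 6))) = Add(24, Mul(Mul(Rational(1, 2), Pow(3, -1)), Mul(-3, 6))) = Add(24, Mul(Mul(Rational(1, 2), Rational(1, 3)), -18)) = Add(24, Mul(Rational(1, 6), -18)) = Add(24, -3) = 21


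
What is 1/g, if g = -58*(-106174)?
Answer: 1/6158092 ≈ 1.6239e-7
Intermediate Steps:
g = 6158092
1/g = 1/6158092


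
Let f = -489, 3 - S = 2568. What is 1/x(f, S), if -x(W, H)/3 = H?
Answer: 1/7695 ≈ 0.00012995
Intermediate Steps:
S = -2565 (S = 3 - 1*2568 = 3 - 2568 = -2565)
x(W, H) = -3*H
1/x(f, S) = 1/(-3*(-2565)) = 1/7695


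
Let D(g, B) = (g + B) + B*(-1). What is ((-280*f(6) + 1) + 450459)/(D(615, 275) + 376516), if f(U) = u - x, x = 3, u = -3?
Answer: 452140/377131 ≈ 1.1989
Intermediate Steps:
D(g, B) = g (D(g, B) = (B + g) - B = g)
f(U) = -6 (f(U) = -3 - 1*3 = -3 - 3 = -6)
((-280*f(6) + 1) + 450459)/(D(615, 275) + 376516) = ((-280*(-6) + 1) + 450459)/(615 + 376516) = ((1680 + 1) + 450459)/377131 = (1681 + 450459)*(1/377131) = 452140*(1/377131) = 452140/377131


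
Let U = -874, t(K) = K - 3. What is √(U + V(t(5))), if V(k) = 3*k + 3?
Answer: I*√865 ≈ 29.411*I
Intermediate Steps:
t(K) = -3 + K
V(k) = 3 + 3*k
√(U + V(t(5))) = √(-874 + (3 + 3*(-3 + 5))) = √(-874 + (3 + 3*2)) = √(-874 + (3 + 6)) = √(-874 + 9) = √(-865) = I*√865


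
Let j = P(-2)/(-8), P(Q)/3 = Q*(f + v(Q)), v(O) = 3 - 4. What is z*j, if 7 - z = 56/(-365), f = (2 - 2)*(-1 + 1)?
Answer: -7833/1460 ≈ -5.3651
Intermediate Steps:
f = 0 (f = 0*0 = 0)
v(O) = -1
P(Q) = -3*Q (P(Q) = 3*(Q*(0 - 1)) = 3*(Q*(-1)) = 3*(-Q) = -3*Q)
z = 2611/365 (z = 7 - 56/(-365) = 7 - 56*(-1)/365 = 7 - 1*(-56/365) = 7 + 56/365 = 2611/365 ≈ 7.1534)
j = -3/4 (j = -3*(-2)/(-8) = 6*(-1/8) = -3/4 ≈ -0.75000)
z*j = (2611/365)*(-3/4) = -7833/1460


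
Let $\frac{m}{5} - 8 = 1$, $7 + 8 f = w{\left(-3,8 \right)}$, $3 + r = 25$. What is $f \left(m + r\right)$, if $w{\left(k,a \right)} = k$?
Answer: $- \frac{335}{4} \approx -83.75$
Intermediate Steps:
$r = 22$ ($r = -3 + 25 = 22$)
$f = - \frac{5}{4}$ ($f = - \frac{7}{8} + \frac{1}{8} \left(-3\right) = - \frac{7}{8} - \frac{3}{8} = - \frac{5}{4} \approx -1.25$)
$m = 45$ ($m = 40 + 5 \cdot 1 = 40 + 5 = 45$)
$f \left(m + r\right) = - \frac{5 \left(45 + 22\right)}{4} = \left(- \frac{5}{4}\right) 67 = - \frac{335}{4}$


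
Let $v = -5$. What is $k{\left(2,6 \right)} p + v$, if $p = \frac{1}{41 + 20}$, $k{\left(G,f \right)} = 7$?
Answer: $- \frac{298}{61} \approx -4.8852$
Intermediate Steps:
$p = \frac{1}{61} \approx 0.016393$
$k{\left(2,6 \right)} p + v = 7 \cdot \frac{1}{61} - 5 = \frac{7}{61} - 5 = - \frac{298}{61}$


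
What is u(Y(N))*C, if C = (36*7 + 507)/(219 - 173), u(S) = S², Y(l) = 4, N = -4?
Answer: 264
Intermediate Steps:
C = 33/2 (C = (252 + 507)/46 = 759*(1/46) = 33/2 ≈ 16.500)
u(Y(N))*C = 4²*(33/2) = 16*(33/2) = 264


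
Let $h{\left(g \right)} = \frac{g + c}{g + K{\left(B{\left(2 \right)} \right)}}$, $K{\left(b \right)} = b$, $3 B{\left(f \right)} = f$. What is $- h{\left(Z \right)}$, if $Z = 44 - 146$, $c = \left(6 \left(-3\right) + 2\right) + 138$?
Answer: $\frac{15}{76} \approx 0.19737$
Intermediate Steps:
$B{\left(f \right)} = \frac{f}{3}$
$c = 122$ ($c = \left(-18 + 2\right) + 138 = -16 + 138 = 122$)
$Z = -102$
$h{\left(g \right)} = \frac{122 + g}{\frac{2}{3} + g}$ ($h{\left(g \right)} = \frac{g + 122}{g + \frac{1}{3} \cdot 2} = \frac{122 + g}{g + \frac{2}{3}} = \frac{122 + g}{\frac{2}{3} + g}$)
$- h{\left(Z \right)} = - \frac{3 \left(122 - 102\right)}{2 + 3 \left(-102\right)} = - \frac{3 \cdot 20}{2 - 306} = - \frac{3 \cdot 20}{-304} = - \frac{3 \left(-1\right) 20}{304} = \left(-1\right) \left(- \frac{15}{76}\right) = \frac{15}{76}$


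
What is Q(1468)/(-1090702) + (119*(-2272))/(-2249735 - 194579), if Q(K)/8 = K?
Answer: 66546223680/666504542107 ≈ 0.099844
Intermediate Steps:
Q(K) = 8*K
Q(1468)/(-1090702) + (119*(-2272))/(-2249735 - 194579) = (8*1468)/(-1090702) + (119*(-2272))/(-2249735 - 194579) = 11744*(-1/1090702) - 270368/(-2444314) = -5872/545351 - 270368*(-1/2444314) = -5872/545351 + 135184/1222157 = 66546223680/666504542107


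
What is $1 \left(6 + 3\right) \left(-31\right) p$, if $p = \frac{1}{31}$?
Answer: $-9$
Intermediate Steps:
$p = \frac{1}{31} \approx 0.032258$
$1 \left(6 + 3\right) \left(-31\right) p = 1 \left(6 + 3\right) \left(-31\right) \frac{1}{31} = 1 \cdot 9 \left(-31\right) \frac{1}{31} = 9 \left(-31\right) \frac{1}{31} = \left(-279\right) \frac{1}{31} = -9$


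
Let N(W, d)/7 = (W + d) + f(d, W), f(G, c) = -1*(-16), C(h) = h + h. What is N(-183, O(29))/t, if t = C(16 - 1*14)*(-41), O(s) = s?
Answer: 483/82 ≈ 5.8902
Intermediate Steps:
C(h) = 2*h
f(G, c) = 16
N(W, d) = 112 + 7*W + 7*d (N(W, d) = 7*((W + d) + 16) = 7*(16 + W + d) = 112 + 7*W + 7*d)
t = -164 (t = (2*(16 - 1*14))*(-41) = (2*(16 - 14))*(-41) = (2*2)*(-41) = 4*(-41) = -164)
N(-183, O(29))/t = (112 + 7*(-183) + 7*29)/(-164) = (112 - 1281 + 203)*(-1/164) = -966*(-1/164) = 483/82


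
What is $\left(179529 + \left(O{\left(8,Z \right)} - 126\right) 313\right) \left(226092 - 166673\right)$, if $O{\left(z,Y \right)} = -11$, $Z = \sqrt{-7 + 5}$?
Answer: $8119487512$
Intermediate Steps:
$Z = i \sqrt{2}$ ($Z = \sqrt{-2} = i \sqrt{2} \approx 1.4142 i$)
$\left(179529 + \left(O{\left(8,Z \right)} - 126\right) 313\right) \left(226092 - 166673\right) = \left(179529 + \left(-11 - 126\right) 313\right) \left(226092 - 166673\right) = \left(179529 - 42881\right) 59419 = 136648 \cdot 59419 = 8119487512$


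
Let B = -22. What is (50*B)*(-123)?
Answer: 135300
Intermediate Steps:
(50*B)*(-123) = (50*(-22))*(-123) = -1100*(-123) = 135300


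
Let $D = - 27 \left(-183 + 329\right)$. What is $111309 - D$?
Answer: $115251$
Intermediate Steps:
$D = -3942$ ($D = \left(-27\right) 146 = -3942$)
$111309 - D = 111309 - -3942 = 111309 + 3942 = 115251$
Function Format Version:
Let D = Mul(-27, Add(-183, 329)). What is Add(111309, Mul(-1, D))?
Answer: 115251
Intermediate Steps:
D = -3942 (D = Mul(-27, 146) = -3942)
Add(111309, Mul(-1, D)) = Add(111309, Mul(-1, -3942)) = Add(111309, 3942) = 115251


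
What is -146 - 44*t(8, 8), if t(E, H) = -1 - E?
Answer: 250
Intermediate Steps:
-146 - 44*t(8, 8) = -146 - 44*(-1 - 1*8) = -146 - 44*(-1 - 8) = -146 - 44*(-9) = -146 + 396 = 250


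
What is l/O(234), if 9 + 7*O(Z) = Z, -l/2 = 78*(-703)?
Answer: 255892/75 ≈ 3411.9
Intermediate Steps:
l = 109668 (l = -156*(-703) = -2*(-54834) = 109668)
O(Z) = -9/7 + Z/7
l/O(234) = 109668/(-9/7 + (⅐)*234) = 109668/(-9/7 + 234/7) = 109668/(225/7) = 109668*(7/225) = 255892/75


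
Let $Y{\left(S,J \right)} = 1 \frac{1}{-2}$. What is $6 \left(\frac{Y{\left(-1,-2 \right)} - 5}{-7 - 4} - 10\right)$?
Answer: $-57$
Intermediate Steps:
$Y{\left(S,J \right)} = - \frac{1}{2}$ ($Y{\left(S,J \right)} = 1 \left(- \frac{1}{2}\right) = - \frac{1}{2}$)
$6 \left(\frac{Y{\left(-1,-2 \right)} - 5}{-7 - 4} - 10\right) = 6 \left(\frac{- \frac{1}{2} - 5}{-7 - 4} - 10\right) = 6 \left(- \frac{11}{2 \left(-11\right)} - 10\right) = 6 \left(\left(- \frac{11}{2}\right) \left(- \frac{1}{11}\right) - 10\right) = 6 \left(\frac{1}{2} - 10\right) = 6 \left(- \frac{19}{2}\right) = -57$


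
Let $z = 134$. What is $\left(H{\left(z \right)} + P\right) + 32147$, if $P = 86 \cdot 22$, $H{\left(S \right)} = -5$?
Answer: $34034$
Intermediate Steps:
$P = 1892$
$\left(H{\left(z \right)} + P\right) + 32147 = \left(-5 + 1892\right) + 32147 = 1887 + 32147 = 34034$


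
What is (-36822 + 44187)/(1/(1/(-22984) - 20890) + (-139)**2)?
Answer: 3536199879765/9276703015297 ≈ 0.38119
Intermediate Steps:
(-36822 + 44187)/(1/(1/(-22984) - 20890) + (-139)**2) = 7365/(1/(-1/22984 - 20890) + 19321) = 7365/(1/(-480135761/22984) + 19321) = 7365/(-22984/480135761 + 19321) = 7365/(9276703015297/480135761) = 7365*(480135761/9276703015297) = 3536199879765/9276703015297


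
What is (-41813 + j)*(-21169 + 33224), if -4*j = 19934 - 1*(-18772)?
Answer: -1241411845/2 ≈ -6.2071e+8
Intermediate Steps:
j = -19353/2 (j = -(19934 - 1*(-18772))/4 = -(19934 + 18772)/4 = -1/4*38706 = -19353/2 ≈ -9676.5)
(-41813 + j)*(-21169 + 33224) = (-41813 - 19353/2)*(-21169 + 33224) = -102979/2*12055 = -1241411845/2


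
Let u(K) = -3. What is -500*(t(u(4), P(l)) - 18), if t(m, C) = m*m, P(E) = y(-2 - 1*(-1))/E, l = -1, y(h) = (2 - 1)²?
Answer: 4500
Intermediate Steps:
y(h) = 1 (y(h) = 1² = 1)
P(E) = 1/E
t(m, C) = m²
-500*(t(u(4), P(l)) - 18) = -500*((-3)² - 18) = -500*(9 - 18) = -500*(-9) = 4500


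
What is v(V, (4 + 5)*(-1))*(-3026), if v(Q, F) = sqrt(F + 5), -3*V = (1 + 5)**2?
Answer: -6052*I ≈ -6052.0*I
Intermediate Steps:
V = -12 (V = -(1 + 5)**2/3 = -1/3*6**2 = -1/3*36 = -12)
v(Q, F) = sqrt(5 + F)
v(V, (4 + 5)*(-1))*(-3026) = sqrt(5 + (4 + 5)*(-1))*(-3026) = sqrt(5 + 9*(-1))*(-3026) = sqrt(5 - 9)*(-3026) = sqrt(-4)*(-3026) = (2*I)*(-3026) = -6052*I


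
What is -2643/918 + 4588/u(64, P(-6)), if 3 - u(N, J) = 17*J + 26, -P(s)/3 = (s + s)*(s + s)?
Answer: -5045873/2240226 ≈ -2.2524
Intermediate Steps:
P(s) = -12*s**2 (P(s) = -3*(s + s)*(s + s) = -3*2*s*2*s = -12*s**2)
u(N, J) = -23 - 17*J (u(N, J) = 3 - (17*J + 26) = 3 - (26 + 17*J) = 3 + (-26 - 17*J) = -23 - 17*J)
-2643/918 + 4588/u(64, P(-6)) = -2643/918 + 4588/(-23 - (-204)*(-6)**2) = -2643*1/918 + 4588/(-23 - (-204)*36) = -881/306 + 4588/(-23 - 17*(-432)) = -881/306 + 4588/(-23 + 7344) = -881/306 + 4588/7321 = -5045873/2240226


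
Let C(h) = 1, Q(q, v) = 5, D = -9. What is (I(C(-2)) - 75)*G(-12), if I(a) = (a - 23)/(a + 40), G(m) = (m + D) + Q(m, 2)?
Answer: 49552/41 ≈ 1208.6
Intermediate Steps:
G(m) = -4 + m (G(m) = (m - 9) + 5 = (-9 + m) + 5 = -4 + m)
I(a) = (-23 + a)/(40 + a)
(I(C(-2)) - 75)*G(-12) = ((-23 + 1)/(40 + 1) - 75)*(-4 - 12) = (-22/41 - 75)*(-16) = -3097/41*(-16) = 49552/41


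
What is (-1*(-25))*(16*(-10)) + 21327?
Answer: 17327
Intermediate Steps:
(-1*(-25))*(16*(-10)) + 21327 = 25*(-160) + 21327 = -4000 + 21327 = 17327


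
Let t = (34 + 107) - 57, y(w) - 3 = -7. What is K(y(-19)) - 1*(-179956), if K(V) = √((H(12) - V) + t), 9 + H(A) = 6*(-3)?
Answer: 179956 + √61 ≈ 1.7996e+5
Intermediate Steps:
H(A) = -27 (H(A) = -9 + 6*(-3) = -9 - 18 = -27)
y(w) = -4 (y(w) = 3 - 7 = -4)
t = 84 (t = 141 - 57 = 84)
K(V) = √(57 - V) (K(V) = √((-27 - V) + 84) = √(57 - V))
K(y(-19)) - 1*(-179956) = √(57 - 1*(-4)) - 1*(-179956) = √(57 + 4) + 179956 = √61 + 179956 = 179956 + √61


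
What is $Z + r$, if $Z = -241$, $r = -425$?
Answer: $-666$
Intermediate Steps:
$Z + r = -241 - 425 = -666$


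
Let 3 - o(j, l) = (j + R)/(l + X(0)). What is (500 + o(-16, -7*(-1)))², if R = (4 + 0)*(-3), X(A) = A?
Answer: 257049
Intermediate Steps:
R = -12 (R = 4*(-3) = -12)
o(j, l) = 3 - (-12 + j)/l (o(j, l) = 3 - (j - 12)/(l + 0) = 3 - (-12 + j)/l)
(500 + o(-16, -7*(-1)))² = (500 + (12 - 1*(-16) + 3*(-7*(-1)))/((-7*(-1))))² = (500 + (12 + 16 + 3*7)/7)² = (500 + (12 + 16 + 21)/7)² = (500 + (⅐)*49)² = (500 + 7)² = 507² = 257049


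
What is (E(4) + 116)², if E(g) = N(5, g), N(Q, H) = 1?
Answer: 13689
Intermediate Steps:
E(g) = 1
(E(4) + 116)² = (1 + 116)² = 117² = 13689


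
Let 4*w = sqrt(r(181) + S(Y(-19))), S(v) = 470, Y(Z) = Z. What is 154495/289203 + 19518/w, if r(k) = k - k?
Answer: 154495/289203 + 39036*sqrt(470)/235 ≈ 3601.7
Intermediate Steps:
r(k) = 0
w = sqrt(470)/4 (w = sqrt(0 + 470)/4 = sqrt(470)/4 ≈ 5.4199)
154495/289203 + 19518/w = 154495/289203 + 19518/((sqrt(470)/4)) = 154495*(1/289203) + 19518*(2*sqrt(470)/235) = 154495/289203 + 39036*sqrt(470)/235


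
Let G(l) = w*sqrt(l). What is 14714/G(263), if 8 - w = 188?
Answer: -7357*sqrt(263)/23670 ≈ -5.0406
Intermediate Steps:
w = -180 (w = 8 - 1*188 = 8 - 188 = -180)
G(l) = -180*sqrt(l)
14714/G(263) = 14714/((-180*sqrt(263))) = 14714*(-sqrt(263)/47340) = -7357*sqrt(263)/23670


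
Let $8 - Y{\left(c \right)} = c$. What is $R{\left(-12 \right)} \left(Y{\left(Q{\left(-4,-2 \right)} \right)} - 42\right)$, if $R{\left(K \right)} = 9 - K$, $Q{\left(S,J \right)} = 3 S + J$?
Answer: $-420$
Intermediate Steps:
$Q{\left(S,J \right)} = J + 3 S$
$Y{\left(c \right)} = 8 - c$
$R{\left(-12 \right)} \left(Y{\left(Q{\left(-4,-2 \right)} \right)} - 42\right) = \left(9 - -12\right) \left(\left(8 - \left(-2 + 3 \left(-4\right)\right)\right) - 42\right) = \left(9 + 12\right) \left(\left(8 - \left(-2 - 12\right)\right) - 42\right) = 21 \left(\left(8 - -14\right) - 42\right) = 21 \left(\left(8 + 14\right) - 42\right) = 21 \left(22 - 42\right) = 21 \left(-20\right) = -420$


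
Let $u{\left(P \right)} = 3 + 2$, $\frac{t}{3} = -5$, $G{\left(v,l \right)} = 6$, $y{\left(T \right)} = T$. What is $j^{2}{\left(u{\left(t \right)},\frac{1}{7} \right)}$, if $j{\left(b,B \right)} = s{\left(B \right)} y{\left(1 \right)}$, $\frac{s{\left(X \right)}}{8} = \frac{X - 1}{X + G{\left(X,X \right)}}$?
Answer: $\frac{2304}{1849} \approx 1.2461$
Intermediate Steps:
$t = -15$ ($t = 3 \left(-5\right) = -15$)
$u{\left(P \right)} = 5$
$s{\left(X \right)} = \frac{8 \left(-1 + X\right)}{6 + X}$ ($s{\left(X \right)} = 8 \frac{X - 1}{X + 6} = 8 \frac{-1 + X}{6 + X} = \frac{8 \left(-1 + X\right)}{6 + X}$)
$j{\left(b,B \right)} = \frac{8 \left(-1 + B\right)}{6 + B}$ ($j{\left(b,B \right)} = \frac{8 \left(-1 + B\right)}{6 + B} 1 = \frac{8 \left(-1 + B\right)}{6 + B}$)
$j^{2}{\left(u{\left(t \right)},\frac{1}{7} \right)} = \left(\frac{8 \left(-1 + \frac{1}{7}\right)}{6 + \frac{1}{7}}\right)^{2} = \left(8 \frac{1}{\frac{43}{7}} \left(- \frac{6}{7}\right)\right)^{2} = \left(8 \cdot \frac{7}{43} \left(- \frac{6}{7}\right)\right)^{2} = \left(- \frac{48}{43}\right)^{2} = \frac{2304}{1849}$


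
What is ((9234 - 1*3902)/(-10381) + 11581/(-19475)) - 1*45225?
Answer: -9143361182436/202169975 ≈ -45226.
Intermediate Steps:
((9234 - 1*3902)/(-10381) + 11581/(-19475)) - 1*45225 = ((9234 - 3902)*(-1/10381) + 11581*(-1/19475)) - 45225 = (5332*(-1/10381) - 11581/19475) - 45225 = (-5332/10381 - 11581/19475) - 45225 = -224063061/202169975 - 45225 = -9143361182436/202169975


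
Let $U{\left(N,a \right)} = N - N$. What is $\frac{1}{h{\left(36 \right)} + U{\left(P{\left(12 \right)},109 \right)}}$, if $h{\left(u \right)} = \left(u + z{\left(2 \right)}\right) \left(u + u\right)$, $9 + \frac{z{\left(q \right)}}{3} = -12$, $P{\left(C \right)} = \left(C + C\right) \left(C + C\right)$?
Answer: $- \frac{1}{1944} \approx -0.0005144$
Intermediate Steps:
$P{\left(C \right)} = 4 C^{2}$ ($P{\left(C \right)} = 2 C 2 C = 4 C^{2}$)
$z{\left(q \right)} = -63$ ($z{\left(q \right)} = -27 + 3 \left(-12\right) = -27 - 36 = -63$)
$U{\left(N,a \right)} = 0$
$h{\left(u \right)} = 2 u \left(-63 + u\right)$ ($h{\left(u \right)} = \left(u - 63\right) \left(u + u\right) = \left(-63 + u\right) 2 u = 2 u \left(-63 + u\right)$)
$\frac{1}{h{\left(36 \right)} + U{\left(P{\left(12 \right)},109 \right)}} = \frac{1}{2 \cdot 36 \left(-63 + 36\right) + 0} = \frac{1}{2 \cdot 36 \left(-27\right) + 0} = \frac{1}{-1944 + 0} = \frac{1}{-1944} = - \frac{1}{1944}$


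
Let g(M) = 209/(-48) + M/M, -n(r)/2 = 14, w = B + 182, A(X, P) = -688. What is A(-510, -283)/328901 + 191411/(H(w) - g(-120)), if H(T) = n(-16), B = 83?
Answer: -3021853740832/389089883 ≈ -7766.5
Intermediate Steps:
w = 265 (w = 83 + 182 = 265)
n(r) = -28 (n(r) = -2*14 = -28)
H(T) = -28
g(M) = -161/48 (g(M) = 209*(-1/48) + 1 = -209/48 + 1 = -161/48)
A(-510, -283)/328901 + 191411/(H(w) - g(-120)) = -688/328901 + 191411/(-28 - 1*(-161/48)) = -688*1/328901 + 191411/(-28 + 161/48) = -688/328901 + 191411/(-1183/48) = -688/328901 + 191411*(-48/1183) = -688/328901 - 9187728/1183 = -3021853740832/389089883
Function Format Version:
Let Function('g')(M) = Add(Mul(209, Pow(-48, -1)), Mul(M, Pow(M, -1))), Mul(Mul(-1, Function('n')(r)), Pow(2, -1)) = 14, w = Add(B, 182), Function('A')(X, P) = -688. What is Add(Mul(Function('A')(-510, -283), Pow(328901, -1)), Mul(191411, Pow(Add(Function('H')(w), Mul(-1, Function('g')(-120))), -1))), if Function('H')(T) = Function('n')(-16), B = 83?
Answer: Rational(-3021853740832, 389089883) ≈ -7766.5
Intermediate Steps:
w = 265 (w = Add(83, 182) = 265)
Function('n')(r) = -28 (Function('n')(r) = Mul(-2, 14) = -28)
Function('H')(T) = -28
Function('g')(M) = Rational(-161, 48) (Function('g')(M) = Add(Mul(209, Rational(-1, 48)), 1) = Add(Rational(-209, 48), 1) = Rational(-161, 48))
Add(Mul(Function('A')(-510, -283), Pow(328901, -1)), Mul(191411, Pow(Add(Function('H')(w), Mul(-1, Function('g')(-120))), -1))) = Add(Mul(-688, Pow(328901, -1)), Mul(191411, Pow(Add(-28, Mul(-1, Rational(-161, 48))), -1))) = Add(Mul(-688, Rational(1, 328901)), Mul(191411, Pow(Add(-28, Rational(161, 48)), -1))) = Add(Rational(-688, 328901), Mul(191411, Pow(Rational(-1183, 48), -1))) = Add(Rational(-688, 328901), Mul(191411, Rational(-48, 1183))) = Add(Rational(-688, 328901), Rational(-9187728, 1183)) = Rational(-3021853740832, 389089883)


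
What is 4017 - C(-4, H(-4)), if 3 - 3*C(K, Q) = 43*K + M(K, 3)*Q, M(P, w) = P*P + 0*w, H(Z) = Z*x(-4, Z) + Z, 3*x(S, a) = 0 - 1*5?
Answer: 35756/9 ≈ 3972.9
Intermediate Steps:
x(S, a) = -5/3 (x(S, a) = (0 - 1*5)/3 = (0 - 5)/3 = (⅓)*(-5) = -5/3)
H(Z) = -2*Z/3 (H(Z) = Z*(-5/3) + Z = -5*Z/3 + Z = -2*Z/3)
M(P, w) = P² (M(P, w) = P² + 0 = P²)
C(K, Q) = 1 - 43*K/3 - Q*K²/3 (C(K, Q) = 1 - (43*K + K²*Q)/3 = 1 - (43*K + Q*K²)/3 = 1 + (-43*K/3 - Q*K²/3) = 1 - 43*K/3 - Q*K²/3)
4017 - C(-4, H(-4)) = 4017 - (1 - 43/3*(-4) - ⅓*(-⅔*(-4))*(-4)²) = 4017 - (1 + 172/3 - ⅓*8/3*16) = 4017 - (1 + 172/3 - 128/9) = 4017 - 1*397/9 = 4017 - 397/9 = 35756/9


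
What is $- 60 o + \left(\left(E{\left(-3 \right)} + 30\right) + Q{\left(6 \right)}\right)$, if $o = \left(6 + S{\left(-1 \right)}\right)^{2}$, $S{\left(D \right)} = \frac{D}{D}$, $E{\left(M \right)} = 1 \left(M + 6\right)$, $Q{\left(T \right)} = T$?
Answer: $-2901$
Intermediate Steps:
$E{\left(M \right)} = 6 + M$ ($E{\left(M \right)} = 1 \left(6 + M\right) = 6 + M$)
$S{\left(D \right)} = 1$
$o = 49$ ($o = \left(6 + 1\right)^{2} = 7^{2} = 49$)
$- 60 o + \left(\left(E{\left(-3 \right)} + 30\right) + Q{\left(6 \right)}\right) = \left(-60\right) 49 + \left(\left(\left(6 - 3\right) + 30\right) + 6\right) = -2940 + \left(\left(3 + 30\right) + 6\right) = -2940 + \left(33 + 6\right) = -2940 + 39 = -2901$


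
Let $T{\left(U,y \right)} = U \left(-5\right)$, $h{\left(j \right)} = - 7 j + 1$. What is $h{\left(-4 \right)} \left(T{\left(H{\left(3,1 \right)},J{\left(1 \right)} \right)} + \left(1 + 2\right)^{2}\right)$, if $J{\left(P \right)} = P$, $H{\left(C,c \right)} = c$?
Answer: $116$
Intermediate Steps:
$h{\left(j \right)} = 1 - 7 j$
$T{\left(U,y \right)} = - 5 U$
$h{\left(-4 \right)} \left(T{\left(H{\left(3,1 \right)},J{\left(1 \right)} \right)} + \left(1 + 2\right)^{2}\right) = \left(1 - -28\right) \left(\left(-5\right) 1 + \left(1 + 2\right)^{2}\right) = \left(1 + 28\right) \left(-5 + 3^{2}\right) = 29 \left(-5 + 9\right) = 29 \cdot 4 = 116$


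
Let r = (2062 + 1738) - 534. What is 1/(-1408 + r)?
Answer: 1/1858 ≈ 0.00053821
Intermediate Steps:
r = 3266 (r = 3800 - 534 = 3266)
1/(-1408 + r) = 1/(-1408 + 3266) = 1/1858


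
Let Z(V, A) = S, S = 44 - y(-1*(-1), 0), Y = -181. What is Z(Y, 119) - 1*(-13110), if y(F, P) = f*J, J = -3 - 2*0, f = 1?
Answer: 13157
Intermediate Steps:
J = -3 (J = -3 + 0 = -3)
y(F, P) = -3 (y(F, P) = 1*(-3) = -3)
S = 47 (S = 44 - 1*(-3) = 44 + 3 = 47)
Z(V, A) = 47
Z(Y, 119) - 1*(-13110) = 47 - 1*(-13110) = 47 + 13110 = 13157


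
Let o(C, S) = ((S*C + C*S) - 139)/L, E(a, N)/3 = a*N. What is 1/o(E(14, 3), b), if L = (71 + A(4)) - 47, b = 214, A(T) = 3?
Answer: 27/53789 ≈ 0.00050196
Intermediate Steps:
E(a, N) = 3*N*a (E(a, N) = 3*(a*N) = 3*(N*a) = 3*N*a)
L = 27 (L = (71 + 3) - 47 = 74 - 47 = 27)
o(C, S) = -139/27 + 2*C*S/27 (o(C, S) = ((S*C + C*S) - 139)/27 = ((C*S + C*S) - 139)*(1/27) = (2*C*S - 139)*(1/27) = (-139 + 2*C*S)*(1/27) = -139/27 + 2*C*S/27)
1/o(E(14, 3), b) = 1/(-139/27 + (2/27)*(3*3*14)*214) = 1/(-139/27 + (2/27)*126*214) = 1/(-139/27 + 5992/3) = 1/(53789/27) = 27/53789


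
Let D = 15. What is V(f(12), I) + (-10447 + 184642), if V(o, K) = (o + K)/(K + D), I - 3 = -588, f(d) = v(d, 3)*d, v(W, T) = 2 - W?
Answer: 6619457/38 ≈ 1.7420e+5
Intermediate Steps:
f(d) = d*(2 - d) (f(d) = (2 - d)*d = d*(2 - d))
I = -585 (I = 3 - 588 = -585)
V(o, K) = (K + o)/(15 + K) (V(o, K) = (o + K)/(K + 15) = (K + o)/(15 + K))
V(f(12), I) + (-10447 + 184642) = (-585 + 12*(2 - 1*12))/(15 - 585) + (-10447 + 184642) = (-585 + 12*(2 - 12))/(-570) + 174195 = -(-585 + 12*(-10))/570 + 174195 = -(-585 - 120)/570 + 174195 = -1/570*(-705) + 174195 = 47/38 + 174195 = 6619457/38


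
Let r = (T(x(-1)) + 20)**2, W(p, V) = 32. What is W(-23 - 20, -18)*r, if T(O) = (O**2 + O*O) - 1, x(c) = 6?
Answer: 264992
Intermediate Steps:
T(O) = -1 + 2*O**2 (T(O) = (O**2 + O**2) - 1 = 2*O**2 - 1 = -1 + 2*O**2)
r = 8281 (r = ((-1 + 2*6**2) + 20)**2 = ((-1 + 2*36) + 20)**2 = ((-1 + 72) + 20)**2 = (71 + 20)**2 = 91**2 = 8281)
W(-23 - 20, -18)*r = 32*8281 = 264992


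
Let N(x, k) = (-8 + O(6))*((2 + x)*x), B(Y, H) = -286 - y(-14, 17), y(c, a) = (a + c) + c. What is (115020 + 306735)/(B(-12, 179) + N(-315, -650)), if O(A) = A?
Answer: -84351/39493 ≈ -2.1358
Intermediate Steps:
y(c, a) = a + 2*c
B(Y, H) = -275 (B(Y, H) = -286 - (17 + 2*(-14)) = -286 - (17 - 28) = -286 - 1*(-11) = -286 + 11 = -275)
N(x, k) = -2*x*(2 + x) (N(x, k) = (-8 + 6)*((2 + x)*x) = -2*x*(2 + x))
(115020 + 306735)/(B(-12, 179) + N(-315, -650)) = (115020 + 306735)/(-275 - 2*(-315)*(2 - 315)) = 421755/(-275 - 2*(-315)*(-313)) = 421755/(-275 - 197190) = 421755/(-197465) = 421755*(-1/197465) = -84351/39493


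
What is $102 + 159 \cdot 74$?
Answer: $11868$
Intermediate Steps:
$102 + 159 \cdot 74 = 102 + 11766 = 11868$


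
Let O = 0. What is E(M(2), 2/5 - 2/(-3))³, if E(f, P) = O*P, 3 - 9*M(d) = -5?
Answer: 0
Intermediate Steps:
M(d) = 8/9 (M(d) = ⅓ - ⅑*(-5) = ⅓ + 5/9 = 8/9)
E(f, P) = 0 (E(f, P) = 0*P = 0)
E(M(2), 2/5 - 2/(-3))³ = 0³ = 0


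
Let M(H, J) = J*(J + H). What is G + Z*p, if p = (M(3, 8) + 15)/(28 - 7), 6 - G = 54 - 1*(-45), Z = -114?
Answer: -4565/7 ≈ -652.14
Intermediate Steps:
G = -93 (G = 6 - (54 - 1*(-45)) = 6 - (54 + 45) = 6 - 1*99 = 6 - 99 = -93)
M(H, J) = J*(H + J)
p = 103/21 (p = (8*(3 + 8) + 15)/(28 - 7) = (8*11 + 15)/21 = (88 + 15)*(1/21) = 103*(1/21) = 103/21 ≈ 4.9048)
G + Z*p = -93 - 114*103/21 = -93 - 3914/7 = -4565/7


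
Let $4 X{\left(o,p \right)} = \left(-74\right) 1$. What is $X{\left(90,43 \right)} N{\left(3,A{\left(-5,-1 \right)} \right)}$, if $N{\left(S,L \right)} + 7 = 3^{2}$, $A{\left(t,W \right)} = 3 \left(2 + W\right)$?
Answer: $-37$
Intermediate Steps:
$A{\left(t,W \right)} = 6 + 3 W$
$X{\left(o,p \right)} = - \frac{37}{2}$ ($X{\left(o,p \right)} = \frac{\left(-74\right) 1}{4} = \frac{1}{4} \left(-74\right) = - \frac{37}{2}$)
$N{\left(S,L \right)} = 2$ ($N{\left(S,L \right)} = -7 + 3^{2} = -7 + 9 = 2$)
$X{\left(90,43 \right)} N{\left(3,A{\left(-5,-1 \right)} \right)} = \left(- \frac{37}{2}\right) 2 = -37$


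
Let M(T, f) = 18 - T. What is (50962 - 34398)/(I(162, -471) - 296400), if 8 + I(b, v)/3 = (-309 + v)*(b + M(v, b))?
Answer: -4141/454941 ≈ -0.0091023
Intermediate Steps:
I(b, v) = -24 + 3*(-309 + v)*(18 + b - v) (I(b, v) = -24 + 3*((-309 + v)*(b + (18 - v))) = -24 + 3*((-309 + v)*(18 + b - v)) = -24 + 3*(-309 + v)*(18 + b - v))
(50962 - 34398)/(I(162, -471) - 296400) = (50962 - 34398)/((-16710 - 927*162 - 3*(-471)² + 981*(-471) + 3*162*(-471)) - 296400) = 16564/((-16710 - 150174 - 3*221841 - 462051 - 228906) - 296400) = 16564/((-16710 - 150174 - 665523 - 462051 - 228906) - 296400) = 16564/(-1523364 - 296400) = 16564/(-1819764) = 16564*(-1/1819764) = -4141/454941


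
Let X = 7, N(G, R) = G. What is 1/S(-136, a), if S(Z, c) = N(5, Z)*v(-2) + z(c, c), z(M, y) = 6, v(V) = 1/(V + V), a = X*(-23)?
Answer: 4/19 ≈ 0.21053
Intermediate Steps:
a = -161 (a = 7*(-23) = -161)
v(V) = 1/(2*V)
S(Z, c) = 19/4 (S(Z, c) = 5*((½)/(-2)) + 6 = 5*((½)*(-½)) + 6 = 5*(-¼) + 6 = -5/4 + 6 = 19/4)
1/S(-136, a) = 1/(19/4) = 4/19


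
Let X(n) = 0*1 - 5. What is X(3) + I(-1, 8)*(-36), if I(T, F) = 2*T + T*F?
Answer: 355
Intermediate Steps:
I(T, F) = 2*T + F*T
X(n) = -5 (X(n) = 0 - 5 = -5)
X(3) + I(-1, 8)*(-36) = -5 - (2 + 8)*(-36) = -5 - 1*10*(-36) = -5 - 10*(-36) = -5 + 360 = 355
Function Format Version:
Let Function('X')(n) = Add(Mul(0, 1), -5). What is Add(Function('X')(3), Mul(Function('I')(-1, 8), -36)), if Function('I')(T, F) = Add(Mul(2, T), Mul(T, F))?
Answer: 355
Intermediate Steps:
Function('I')(T, F) = Add(Mul(2, T), Mul(F, T))
Function('X')(n) = -5 (Function('X')(n) = Add(0, -5) = -5)
Add(Function('X')(3), Mul(Function('I')(-1, 8), -36)) = Add(-5, Mul(Mul(-1, Add(2, 8)), -36)) = Add(-5, Mul(Mul(-1, 10), -36)) = Add(-5, Mul(-10, -36)) = Add(-5, 360) = 355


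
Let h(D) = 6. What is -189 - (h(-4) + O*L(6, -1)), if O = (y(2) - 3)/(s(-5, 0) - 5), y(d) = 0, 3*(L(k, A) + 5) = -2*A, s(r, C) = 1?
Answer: -767/4 ≈ -191.75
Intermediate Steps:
L(k, A) = -5 - 2*A/3 (L(k, A) = -5 + (-2*A)/3 = -5 - 2*A/3)
O = ¾ (O = (0 - 3)/(1 - 5) = -3/(-4) = -3*(-¼) = ¾ ≈ 0.75000)
-189 - (h(-4) + O*L(6, -1)) = -189 - (6 + 3*(-5 - ⅔*(-1))/4) = -189 - (6 + 3*(-5 + ⅔)/4) = -189 - (6 + (¾)*(-13/3)) = -189 - (6 - 13/4) = -189 - 1*11/4 = -189 - 11/4 = -767/4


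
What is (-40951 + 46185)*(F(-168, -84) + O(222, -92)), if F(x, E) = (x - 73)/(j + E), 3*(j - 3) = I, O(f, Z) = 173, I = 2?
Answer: 921184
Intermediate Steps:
j = 11/3 (j = 3 + (⅓)*2 = 3 + ⅔ = 11/3 ≈ 3.6667)
F(x, E) = (-73 + x)/(11/3 + E) (F(x, E) = (x - 73)/(11/3 + E) = (-73 + x)/(11/3 + E))
(-40951 + 46185)*(F(-168, -84) + O(222, -92)) = (-40951 + 46185)*(3*(-73 - 168)/(11 + 3*(-84)) + 173) = 5234*(3*(-241)/(11 - 252) + 173) = 5234*(3*(-241)/(-241) + 173) = 5234*(3*(-1/241)*(-241) + 173) = 5234*(3 + 173) = 5234*176 = 921184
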